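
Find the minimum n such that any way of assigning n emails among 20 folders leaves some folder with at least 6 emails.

With 100 emails one could put exactly 5 in each of the 20 folders, and no folder would reach 6.
One more email must land in a folder that already has 5, giving it 6.
So 20 × 5 + 1 = 101 emails are required.

101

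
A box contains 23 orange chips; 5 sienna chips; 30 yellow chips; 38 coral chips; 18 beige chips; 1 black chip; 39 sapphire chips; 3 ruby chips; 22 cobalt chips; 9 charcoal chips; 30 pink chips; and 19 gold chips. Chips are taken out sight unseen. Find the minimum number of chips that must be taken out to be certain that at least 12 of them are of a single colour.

An adversary could hand out at most 11 chips per colour (4 colours run out sooner): 11 + 5 + 11 + 11 + 11 + 1 + 11 + 3 + 11 + 9 + 11 + 11 = 106 chips and still no colour has 12.
One more chip lands in a colour already at 11, so 107 draws are enough and 106 are not.

107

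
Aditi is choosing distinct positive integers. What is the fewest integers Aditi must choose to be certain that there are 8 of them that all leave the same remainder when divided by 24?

The 24 residue classes mod 24 are the pigeonholes.
With 168 integers one could put 7 in each residue class and have no class reach 8.
The 169th integer pushes some class to 8, so 24·7 + 1 = 169.

169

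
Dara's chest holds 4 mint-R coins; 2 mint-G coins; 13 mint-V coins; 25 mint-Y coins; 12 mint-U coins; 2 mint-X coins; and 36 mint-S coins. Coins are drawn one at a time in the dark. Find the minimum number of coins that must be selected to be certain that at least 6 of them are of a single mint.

An adversary could hand out at most 5 coins per mint (mint-R, mint-G, mint-X run out sooner): 4 + 2 + 5 + 5 + 5 + 2 + 5 = 28 coins and still no mint has 6.
By pigeonhole, one more coin lands in a mint already at 5, so 29 draws are enough and 28 are not.

29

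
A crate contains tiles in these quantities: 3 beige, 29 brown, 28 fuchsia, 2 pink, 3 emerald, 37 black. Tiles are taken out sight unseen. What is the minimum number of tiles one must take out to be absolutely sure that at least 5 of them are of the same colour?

By pigeonhole, the 6 colours are the holes; the tiles drawn are the pigeons.
To avoid 5 of any one colour, the worst case takes at most 4 of each colour, or every tile of a colour that has fewer than 4.
That gives 3 + 4 + 4 + 2 + 3 + 4 = 20 tiles with no colour reaching 5.
The next tile forces some colour to 5, so 20 + 1 = 21.

21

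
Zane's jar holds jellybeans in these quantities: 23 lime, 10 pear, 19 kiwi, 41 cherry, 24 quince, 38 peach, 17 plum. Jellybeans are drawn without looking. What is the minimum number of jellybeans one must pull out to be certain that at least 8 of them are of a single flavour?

Put each drawn jellybean into a box by flavour. The largest draw with every box below 8 takes min(count, 7) from each flavour.
Σ min(cᵢ, 7) = 7 + 7 + 7 + 7 + 7 + 7 + 7 = 49.
Draw number 49 + 1 = 50 must push one box to 8.

50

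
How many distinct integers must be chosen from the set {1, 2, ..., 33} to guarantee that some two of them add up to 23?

Group the elements by complementary pair {x, 23−x}: {1,22}, {2,21}, {3,20}, …, giving 11 two-element pairs and 11 integers whose partner 23−x falls outside [1,33].
By pigeonhole, treating each of those 22 groups as a pigeonhole, one can pick one integer per group — 22 integers — with no two summing to 23.
The 23rd integer lands in an occupied pair, forcing a sum of 23.

23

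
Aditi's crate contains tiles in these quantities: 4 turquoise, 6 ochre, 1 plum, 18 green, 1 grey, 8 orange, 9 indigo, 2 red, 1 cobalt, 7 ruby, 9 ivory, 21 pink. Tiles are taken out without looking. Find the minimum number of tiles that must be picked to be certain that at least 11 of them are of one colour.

An adversary could hand out at most 10 tiles per colour (10 colours run out sooner): 4 + 6 + 1 + 10 + 1 + 8 + 9 + 2 + 1 + 7 + 9 + 10 = 68 tiles and still no colour has 11.
By the pigeonhole principle, one more tile lands in a colour already at 10, so 69 draws are enough and 68 are not.

69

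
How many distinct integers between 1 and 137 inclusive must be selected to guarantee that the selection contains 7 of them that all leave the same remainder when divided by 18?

109

The 18 residue classes mod 18 are the pigeonholes.
With 108 integers one could put 6 in each residue class and have no class reach 7.
The 109th integer pushes some class to 7, so 18·6 + 1 = 109.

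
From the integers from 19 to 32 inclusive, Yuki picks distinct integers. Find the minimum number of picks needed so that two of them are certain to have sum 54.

Group the elements by complementary pair {x, 54−x}: {22,32}, {23,31}, {24,30}, …, giving 5 two-element pairs, the single value 27 (it cannot pair with itself since the integers are distinct), and 3 integers whose partner 54−x falls outside [19,32].
Treating each of those 9 groups as a pigeonhole, one can pick one integer per group — 9 integers — with no two summing to 54.
The 10th integer lands in an occupied pair, forcing a sum of 54.

10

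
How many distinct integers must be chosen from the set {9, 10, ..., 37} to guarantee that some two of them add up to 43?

17

A set avoiding the sum 43 can contain at most one of each pair {x, 43−x}, plus the 3 elements whose complement lies outside the range.
The integers 22, …, 37 (16 of them) are such a set: any two sum to at least 22+23 = 45 > 43.
By the pigeonhole principle, any 17th integer completes one of the 13 pairs, so 17 choices force a sum of 43.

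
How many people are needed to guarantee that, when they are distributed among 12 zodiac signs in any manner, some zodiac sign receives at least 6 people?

61

With 60 people one could put exactly 5 in each of the 12 zodiac signs, and no zodiac sign would reach 6.
By pigeonhole, one more person must land in a zodiac sign that already has 5, giving it 6.
So 12 × 5 + 1 = 61 people are required.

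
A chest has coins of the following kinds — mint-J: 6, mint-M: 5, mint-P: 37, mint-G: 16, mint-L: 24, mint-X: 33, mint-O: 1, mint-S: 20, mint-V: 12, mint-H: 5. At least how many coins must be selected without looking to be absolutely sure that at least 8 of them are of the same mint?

60

By pigeonhole, the 10 mints are the holes; the coins drawn are the pigeons.
To avoid 8 of any one mint, the worst case takes at most 7 of each mint, or every coin of a mint that has fewer than 7.
That gives 6 + 5 + 7 + 7 + 7 + 7 + 1 + 7 + 7 + 5 = 59 coins with no mint reaching 8.
The next coin forces some mint to 8, so 59 + 1 = 60.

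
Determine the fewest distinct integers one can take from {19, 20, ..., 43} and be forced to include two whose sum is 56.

17

Group the elements by complementary pair {x, 56−x}: {19,37}, {20,36}, {21,35}, …, giving 9 two-element pairs; the single value 28 (it cannot pair with itself since the integers are distinct); and 6 integers whose partner 56−x falls outside [19,43].
Treating each of those 16 groups as a pigeonhole, one can pick one integer per group — 16 integers — with no two summing to 56.
The 17th integer lands in an occupied pair, forcing a sum of 56.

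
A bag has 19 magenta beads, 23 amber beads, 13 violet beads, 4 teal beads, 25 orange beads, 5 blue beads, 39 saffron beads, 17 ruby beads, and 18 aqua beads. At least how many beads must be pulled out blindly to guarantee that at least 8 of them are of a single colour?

59

The 9 colours are the holes; the beads drawn are the pigeons.
To avoid 8 of any one colour, the worst case takes at most 7 of each colour, or every bead of a colour that has fewer than 7.
That gives 7 + 7 + 7 + 4 + 7 + 5 + 7 + 7 + 7 = 58 beads with no colour reaching 8.
The next bead forces some colour to 8, so 58 + 1 = 59.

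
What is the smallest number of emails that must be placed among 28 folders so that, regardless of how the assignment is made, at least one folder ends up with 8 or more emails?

With 196 emails one could put exactly 7 in each of the 28 folders, and no folder would reach 8.
By the pigeonhole principle, one more email must land in a folder that already has 7, giving it 8.
So 28 × 7 + 1 = 197 emails are required.

197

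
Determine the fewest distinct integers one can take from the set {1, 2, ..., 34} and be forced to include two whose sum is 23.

Group the elements by complementary pair {x, 23−x}: {1,22}, {2,21}, {3,20}, …, giving 11 two-element pairs and 12 integers whose partner 23−x falls outside [1,34].
By pigeonhole, treating each of those 23 groups as a pigeonhole, one can pick one integer per group — 23 integers — with no two summing to 23.
The 24th integer lands in an occupied pair, forcing a sum of 23.

24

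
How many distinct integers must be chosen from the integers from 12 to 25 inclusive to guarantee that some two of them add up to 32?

Group the elements by complementary pair {x, 32−x}: {12,20}, {13,19}, {14,18}, …, giving 4 two-element pairs; the single value 16 (it cannot pair with itself since the integers are distinct); and 5 integers whose partner 32−x falls outside [12,25].
Treating each of those 10 groups as a pigeonhole, one can pick one integer per group — 10 integers — with no two summing to 32.
The 11th integer lands in an occupied pair, forcing a sum of 32.

11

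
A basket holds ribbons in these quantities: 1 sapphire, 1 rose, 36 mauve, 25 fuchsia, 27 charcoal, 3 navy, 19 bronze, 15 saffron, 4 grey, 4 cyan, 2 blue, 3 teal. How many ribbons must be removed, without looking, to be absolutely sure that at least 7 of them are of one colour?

49

The 12 colours are the holes; the ribbons drawn are the pigeons.
To avoid 7 of any one colour, the worst case takes at most 6 of each colour, or every ribbon of a colour that has fewer than 6.
That gives 1 + 1 + 6 + 6 + 6 + 3 + 6 + 6 + 4 + 4 + 2 + 3 = 48 ribbons with no colour reaching 7.
The next ribbon forces some colour to 7, so 48 + 1 = 49.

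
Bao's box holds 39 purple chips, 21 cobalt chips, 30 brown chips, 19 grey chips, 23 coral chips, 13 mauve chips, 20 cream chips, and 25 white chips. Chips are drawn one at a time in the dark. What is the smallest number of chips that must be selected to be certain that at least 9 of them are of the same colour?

An adversary could hand out at most 8 chips per colour: 8 + 8 + 8 + 8 + 8 + 8 + 8 + 8 = 64 chips and still no colour has 9.
By pigeonhole, one more chip lands in a colour already at 8, so 65 draws are enough and 64 are not.

65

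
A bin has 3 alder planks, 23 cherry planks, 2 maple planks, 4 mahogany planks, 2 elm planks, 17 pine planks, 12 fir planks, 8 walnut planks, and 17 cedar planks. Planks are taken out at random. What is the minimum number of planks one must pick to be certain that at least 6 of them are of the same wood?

An adversary could hand out at most 5 planks per wood (4 woods run out sooner): 3 + 5 + 2 + 4 + 2 + 5 + 5 + 5 + 5 = 36 planks and still no wood has 6.
Pigeonhole: one more plank lands in a wood already at 5, so 37 draws are enough and 36 are not.

37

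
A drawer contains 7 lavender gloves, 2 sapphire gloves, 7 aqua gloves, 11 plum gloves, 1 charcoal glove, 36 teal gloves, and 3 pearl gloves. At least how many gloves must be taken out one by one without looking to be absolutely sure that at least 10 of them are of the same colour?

An adversary could hand out at most 9 gloves per colour (5 colours run out sooner): 7 + 2 + 7 + 9 + 1 + 9 + 3 = 38 gloves and still no colour has 10.
One more glove lands in a colour already at 9, so 39 draws are enough and 38 are not.

39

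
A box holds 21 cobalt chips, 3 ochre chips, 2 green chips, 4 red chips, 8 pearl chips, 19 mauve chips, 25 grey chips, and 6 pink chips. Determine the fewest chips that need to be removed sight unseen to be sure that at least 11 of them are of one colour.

An adversary could hand out at most 10 chips per colour (5 colours run out sooner): 10 + 3 + 2 + 4 + 8 + 10 + 10 + 6 = 53 chips and still no colour has 11.
By pigeonhole, one more chip lands in a colour already at 10, so 54 draws are enough and 53 are not.

54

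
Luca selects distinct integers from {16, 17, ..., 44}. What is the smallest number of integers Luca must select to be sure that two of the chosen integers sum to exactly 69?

20

Two chosen integers sum to 69 exactly when both halves of some pair {x, 69−x} with 25 ≤ x ≤ 69−x ≤ 44 are chosen — 10 such pairs.
The remaining 9 elements (those with no distinct partner in range) can never complete a 69-sum, so the worst case takes all of them and one from each pair: 9 + 10 = 19.
The 20th integer has to be the second member of some pair, so 19 + 1 = 20.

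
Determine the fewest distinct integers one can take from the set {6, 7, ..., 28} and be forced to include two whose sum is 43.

Group the elements by complementary pair {x, 43−x}: {15,28}, {16,27}, {17,26}, …, giving 7 two-element pairs and 9 integers whose partner 43−x falls outside [6,28].
By the pigeonhole principle, treating each of those 16 groups as a pigeonhole, one can pick one integer per group — 16 integers — with no two summing to 43.
The 17th integer lands in an occupied pair, forcing a sum of 43.

17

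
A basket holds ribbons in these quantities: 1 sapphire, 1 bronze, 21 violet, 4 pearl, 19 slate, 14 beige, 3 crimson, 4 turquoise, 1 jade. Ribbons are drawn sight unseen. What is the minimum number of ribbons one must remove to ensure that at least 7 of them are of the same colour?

The 9 colours are the holes; the ribbons drawn are the pigeons.
To avoid 7 of any one colour, the worst case takes at most 6 of each colour, or every ribbon of a colour that has fewer than 6.
That gives 1 + 1 + 6 + 4 + 6 + 6 + 3 + 4 + 1 = 32 ribbons with no colour reaching 7.
The next ribbon forces some colour to 7, so 32 + 1 = 33.

33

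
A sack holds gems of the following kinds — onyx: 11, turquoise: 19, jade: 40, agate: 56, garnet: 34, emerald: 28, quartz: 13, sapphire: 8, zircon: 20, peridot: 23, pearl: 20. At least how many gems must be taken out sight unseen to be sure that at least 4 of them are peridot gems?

253

In the worst case for collecting peridot gems, every non-peridot gem comes out first.
There are 11 + 19 + 40 + 56 + 34 + 28 + 13 + 8 + 20 + 20 = 249 non-peridot gems altogether.
After those, each further gem must be peridot, so 249 + 4 = 253 draws guarantee 4 peridot gems.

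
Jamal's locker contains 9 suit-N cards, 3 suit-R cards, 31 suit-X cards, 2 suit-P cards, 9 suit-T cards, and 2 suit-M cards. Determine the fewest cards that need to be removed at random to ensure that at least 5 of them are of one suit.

20

By pigeonhole, put each drawn card into a box by suit. The largest draw with every box below 5 takes min(count, 4) from each suit; suits with fewer than 4 contribute all they have.
Σ min(cᵢ, 4) = 4 + 3 + 4 + 2 + 4 + 2 = 19.
Draw number 19 + 1 = 20 must push one box to 5.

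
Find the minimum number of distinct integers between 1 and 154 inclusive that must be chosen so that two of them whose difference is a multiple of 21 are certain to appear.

22

Integers whose pairwise differences are multiples of 21 are exactly those sharing a remainder mod 21. By the pigeonhole principle, the 21 residue classes mod 21 are the pigeonholes.
With 21 integers one could put 1 in each residue class and have no class reach 2.
The 22nd integer pushes some class to 2, so 21·1 + 1 = 22.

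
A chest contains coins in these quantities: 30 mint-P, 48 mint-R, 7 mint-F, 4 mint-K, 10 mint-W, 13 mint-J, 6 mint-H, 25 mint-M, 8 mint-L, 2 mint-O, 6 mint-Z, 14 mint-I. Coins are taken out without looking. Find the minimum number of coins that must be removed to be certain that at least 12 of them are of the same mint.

99

The 12 mints are the holes; the coins drawn are the pigeons.
To avoid 12 of any one mint, the worst case takes at most 11 of each mint, or every coin of a mint that has fewer than 11.
That gives 11 + 11 + 7 + 4 + 10 + 11 + 6 + 11 + 8 + 2 + 6 + 11 = 98 coins with no mint reaching 12.
The next coin forces some mint to 12, so 98 + 1 = 99.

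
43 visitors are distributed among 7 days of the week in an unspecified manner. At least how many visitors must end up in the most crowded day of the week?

Pigeonhole: the 7 days of the week are the holes and the 43 visitors are the pigeons.
If every day of the week held at most 6 visitors, the total would be at most 7 × 6 = 42, which is less than 43.
So some day of the week holds at least ⌈43/7⌉ = 7 visitors.

7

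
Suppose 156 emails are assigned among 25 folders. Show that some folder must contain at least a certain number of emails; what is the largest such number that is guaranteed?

7

The 25 folders are the holes and the 156 emails are the pigeons.
If every folder held at most 6 emails, the total would be at most 25 × 6 = 150, which is less than 156.
So some folder holds at least ⌈156/25⌉ = 7 emails.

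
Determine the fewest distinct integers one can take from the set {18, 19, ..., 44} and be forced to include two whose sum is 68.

18

Two chosen integers sum to 68 exactly when both halves of some pair {x, 68−x} with 24 ≤ x ≤ 68−x ≤ 44 are chosen — 10 such pairs.
The remaining 7 elements (those with no distinct partner in range) can never complete a 68-sum, so the worst case takes all of them and one from each pair: 7 + 10 = 17.
By pigeonhole, the 18th integer has to be the second member of some pair, so 17 + 1 = 18.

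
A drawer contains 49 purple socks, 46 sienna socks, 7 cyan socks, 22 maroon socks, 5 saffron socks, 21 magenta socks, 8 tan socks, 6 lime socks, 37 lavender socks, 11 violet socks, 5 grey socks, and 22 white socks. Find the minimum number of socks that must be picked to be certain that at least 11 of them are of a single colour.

Put each drawn sock into a box by colour. The largest draw with every box below 11 takes min(count, 10) from each colour; colours with fewer than 10 contribute all they have.
Σ min(cᵢ, 10) = 10 + 10 + 7 + 10 + 5 + 10 + 8 + 6 + 10 + 10 + 5 + 10 = 101.
Draw number 101 + 1 = 102 must push one box to 11.

102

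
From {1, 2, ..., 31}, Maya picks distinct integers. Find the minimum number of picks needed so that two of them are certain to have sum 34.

A set avoiding the sum 34 can contain at most one of each pair {x, 34−x}, plus the 3 elements whose complement lies outside the range or equal to its own complement.
The integers 1, …, 17 (17 of them) are such a set: any two sum to at least 1+2 = 3 and at most 16+17 = 33 < 34.
By pigeonhole, any 18th integer completes one of the 14 pairs, so 18 choices force a sum of 34.

18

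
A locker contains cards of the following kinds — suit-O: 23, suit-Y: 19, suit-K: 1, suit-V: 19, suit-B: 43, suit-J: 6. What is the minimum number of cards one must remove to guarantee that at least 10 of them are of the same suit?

44

By pigeonhole, put each drawn card into a box by suit. The largest draw with every box below 10 takes min(count, 9) from each suit; suits with fewer than 9 contribute all they have.
Σ min(cᵢ, 9) = 9 + 9 + 1 + 9 + 9 + 6 = 43.
Draw number 43 + 1 = 44 must push one box to 10.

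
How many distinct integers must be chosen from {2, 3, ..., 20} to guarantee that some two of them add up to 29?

14

Two chosen integers sum to 29 exactly when both halves of some pair {x, 29−x} with 9 ≤ x ≤ 29−x ≤ 20 are chosen — 6 such pairs.
The remaining 7 elements (those with no distinct partner in range) can never complete a 29-sum, so the worst case takes all of them and one from each pair: 7 + 6 = 13.
The 14th integer has to be the second member of some pair, so 13 + 1 = 14.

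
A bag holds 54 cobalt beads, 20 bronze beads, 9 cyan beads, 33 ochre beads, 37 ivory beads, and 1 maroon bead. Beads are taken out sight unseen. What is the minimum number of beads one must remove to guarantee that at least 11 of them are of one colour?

An adversary could hand out at most 10 beads per colour (cyan, maroon run out sooner): 10 + 10 + 9 + 10 + 10 + 1 = 50 beads and still no colour has 11.
By the pigeonhole principle, one more bead lands in a colour already at 10, so 51 draws are enough and 50 are not.

51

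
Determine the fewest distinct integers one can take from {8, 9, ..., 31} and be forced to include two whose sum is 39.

A set avoiding the sum 39 can contain at most one of each pair {x, 39−x}.
The integers 20, …, 31 (12 of them) are such a set: any two sum to at least 20+21 = 41 > 39.
Any 13th integer completes one of the 12 pairs, so 13 choices force a sum of 39.

13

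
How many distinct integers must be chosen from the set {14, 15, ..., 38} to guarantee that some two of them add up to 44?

18

Group the elements by complementary pair {x, 44−x}: {14,30}, {15,29}, {16,28}, …, giving 8 two-element pairs, the single value 22 (it cannot pair with itself since the integers are distinct), and 8 integers whose partner 44−x falls outside [14,38].
Treating each of those 17 groups as a pigeonhole, one can pick one integer per group — 17 integers — with no two summing to 44.
The 18th integer lands in an occupied pair, forcing a sum of 44.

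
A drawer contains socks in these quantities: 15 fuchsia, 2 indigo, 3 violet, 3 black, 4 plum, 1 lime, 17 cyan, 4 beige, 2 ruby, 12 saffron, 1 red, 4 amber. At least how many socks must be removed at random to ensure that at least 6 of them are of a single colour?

40

Put each drawn sock into a box by colour. The largest draw with every box below 6 takes min(count, 5) from each colour; colours with fewer than 5 contribute all they have.
Σ min(cᵢ, 5) = 5 + 2 + 3 + 3 + 4 + 1 + 5 + 4 + 2 + 5 + 1 + 4 = 39.
Draw number 39 + 1 = 40 must push one box to 6.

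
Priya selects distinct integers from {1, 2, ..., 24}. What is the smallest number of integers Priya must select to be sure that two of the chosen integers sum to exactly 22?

Group the elements by complementary pair {x, 22−x}: {1,21}, {2,20}, {3,19}, …, giving 10 two-element pairs, the single value 11 (it cannot pair with itself since the integers are distinct), and 3 integers whose partner 22−x falls outside [1,24].
By the pigeonhole principle, treating each of those 14 groups as a pigeonhole, one can pick one integer per group — 14 integers — with no two summing to 22.
The 15th integer lands in an occupied pair, forcing a sum of 22.

15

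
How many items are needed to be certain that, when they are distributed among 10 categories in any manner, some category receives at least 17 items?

161

With 160 items one could put exactly 16 in each of the 10 categories, and no category would reach 17.
One more item must land in a category that already has 16, giving it 17.
So 10 × 16 + 1 = 161 items are required.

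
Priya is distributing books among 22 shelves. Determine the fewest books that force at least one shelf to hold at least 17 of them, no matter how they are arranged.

353

With 352 books one could put exactly 16 in each of the 22 shelves, and no shelf would reach 17.
One more book must land in a shelf that already has 16, giving it 17.
So 22 × 16 + 1 = 353 books are required.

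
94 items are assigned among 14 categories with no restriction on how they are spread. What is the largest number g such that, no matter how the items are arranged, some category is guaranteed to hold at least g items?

Pigeonhole: the 14 categories are the holes and the 94 items are the pigeons.
If every category held at most 6 items, the total would be at most 14 × 6 = 84, which is less than 94.
So some category holds at least ⌈94/14⌉ = 7 items.

7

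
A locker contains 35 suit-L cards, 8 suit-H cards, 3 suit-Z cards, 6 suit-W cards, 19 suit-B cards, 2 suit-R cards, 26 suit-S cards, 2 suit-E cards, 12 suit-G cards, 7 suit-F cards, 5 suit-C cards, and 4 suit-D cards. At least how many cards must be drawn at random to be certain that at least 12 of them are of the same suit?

82

The 12 suits are the holes; the cards drawn are the pigeons.
To avoid 12 of any one suit, the worst case takes at most 11 of each suit, or every card of a suit that has fewer than 11.
That gives 11 + 8 + 3 + 6 + 11 + 2 + 11 + 2 + 11 + 7 + 5 + 4 = 81 cards with no suit reaching 12.
The next card forces some suit to 12, so 81 + 1 = 82.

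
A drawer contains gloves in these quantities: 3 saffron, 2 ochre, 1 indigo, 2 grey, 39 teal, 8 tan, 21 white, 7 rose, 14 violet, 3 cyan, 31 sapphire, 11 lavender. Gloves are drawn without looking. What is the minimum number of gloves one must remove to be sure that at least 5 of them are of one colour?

An adversary could hand out at most 4 gloves per colour (5 colours run out sooner): 3 + 2 + 1 + 2 + 4 + 4 + 4 + 4 + 4 + 3 + 4 + 4 = 39 gloves and still no colour has 5.
One more glove lands in a colour already at 4, so 40 draws are enough and 39 are not.

40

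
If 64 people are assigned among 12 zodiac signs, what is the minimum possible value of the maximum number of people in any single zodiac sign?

6

By the pigeonhole principle, the 12 zodiac signs are the holes and the 64 people are the pigeons.
If every zodiac sign held at most 5 people, the total would be at most 12 × 5 = 60, which is less than 64.
So some zodiac sign holds at least ⌈64/12⌉ = 6 people.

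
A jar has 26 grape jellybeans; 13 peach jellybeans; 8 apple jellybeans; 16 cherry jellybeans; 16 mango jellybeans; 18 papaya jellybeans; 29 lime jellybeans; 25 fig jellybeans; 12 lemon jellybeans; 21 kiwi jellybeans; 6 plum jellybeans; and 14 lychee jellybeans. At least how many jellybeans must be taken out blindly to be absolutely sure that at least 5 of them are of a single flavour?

49

An adversary could hand out at most 4 jellybeans per flavour: 4 + 4 + 4 + 4 + 4 + 4 + 4 + 4 + 4 + 4 + 4 + 4 = 48 jellybeans and still no flavour has 5.
One more jellybean lands in a flavour already at 4, so 49 draws are enough and 48 are not.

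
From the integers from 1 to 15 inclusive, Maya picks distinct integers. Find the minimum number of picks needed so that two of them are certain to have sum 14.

A set avoiding the sum 14 can contain at most one of each pair {x, 14−x}, plus the 3 elements whose complement lies outside the range or equal to its own complement.
The integers 7, …, 15 (9 of them) are such a set: any two sum to at least 7+8 = 15 > 14.
By the pigeonhole principle, any 10th integer completes one of the 6 pairs, so 10 choices force a sum of 14.

10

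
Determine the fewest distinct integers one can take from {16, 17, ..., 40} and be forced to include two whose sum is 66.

19

A set avoiding the sum 66 can contain at most one of each pair {x, 66−x}, plus the 11 elements whose complement lies outside the range or equal to its own complement.
The integers 16, …, 33 (18 of them) are such a set: any two sum to at least 16+17 = 33 and at most 32+33 = 65 < 66.
Any 19th integer completes one of the 7 pairs, so 19 choices force a sum of 66.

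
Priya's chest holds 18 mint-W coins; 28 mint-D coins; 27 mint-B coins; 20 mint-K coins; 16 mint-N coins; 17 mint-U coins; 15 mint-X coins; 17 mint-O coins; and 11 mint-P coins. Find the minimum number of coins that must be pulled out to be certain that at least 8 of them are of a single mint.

64

Put each drawn coin into a box by mint. The largest draw with every box below 8 takes min(count, 7) from each mint.
Σ min(cᵢ, 7) = 7 + 7 + 7 + 7 + 7 + 7 + 7 + 7 + 7 = 63.
Draw number 63 + 1 = 64 must push one box to 8.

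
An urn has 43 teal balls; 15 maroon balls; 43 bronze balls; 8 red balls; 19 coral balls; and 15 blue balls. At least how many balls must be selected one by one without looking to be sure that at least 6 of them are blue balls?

134

In the worst case for collecting blue balls, every non-blue ball comes out first.
There are 43 + 15 + 43 + 8 + 19 = 128 non-blue balls altogether.
After those, each further ball must be blue, so 128 + 6 = 134 draws guarantee 6 blue balls.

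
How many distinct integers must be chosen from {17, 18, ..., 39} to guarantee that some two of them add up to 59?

Two chosen integers sum to 59 exactly when both halves of some pair {x, 59−x} with 20 ≤ x ≤ 59−x ≤ 39 are chosen — 10 such pairs.
The remaining 3 elements (those with no distinct partner in range) can never complete a 59-sum, so the worst case takes all of them and one from each pair: 3 + 10 = 13.
Pigeonhole: the 14th integer has to be the second member of some pair, so 13 + 1 = 14.

14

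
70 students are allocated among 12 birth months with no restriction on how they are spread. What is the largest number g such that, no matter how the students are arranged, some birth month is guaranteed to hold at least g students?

By pigeonhole, the 12 birth months are the holes and the 70 students are the pigeons.
If every birth month held at most 5 students, the total would be at most 12 × 5 = 60, which is less than 70.
So some birth month holds at least ⌈70/12⌉ = 6 students.

6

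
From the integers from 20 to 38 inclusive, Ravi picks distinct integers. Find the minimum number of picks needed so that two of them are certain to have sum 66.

15

A set avoiding the sum 66 can contain at most one of each pair {x, 66−x}, plus the 9 elements whose complement lies outside the range or equal to its own complement.
The integers 20, …, 33 (14 of them) are such a set: any two sum to at least 20+21 = 41 and at most 32+33 = 65 < 66.
By pigeonhole, any 15th integer completes one of the 5 pairs, so 15 choices force a sum of 66.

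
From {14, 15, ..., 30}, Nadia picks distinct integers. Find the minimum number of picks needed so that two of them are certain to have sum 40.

A set avoiding the sum 40 can contain at most one of each pair {x, 40−x}, plus the 5 elements whose complement lies outside the range or equal to its own complement.
The integers 20, …, 30 (11 of them) are such a set: any two sum to at least 20+21 = 41 > 40.
Pigeonhole: any 12th integer completes one of the 6 pairs, so 12 choices force a sum of 40.

12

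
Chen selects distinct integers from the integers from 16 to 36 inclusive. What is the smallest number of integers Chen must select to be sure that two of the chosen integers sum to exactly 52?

12

Two chosen integers sum to 52 exactly when both halves of some pair {x, 52−x} with 16 ≤ x ≤ 52−x ≤ 36 are chosen — 10 such pairs.
The remaining 1 element (those with no distinct partner in range) can never complete a 52-sum, so the worst case takes all of them and one from each pair: 1 + 10 = 11.
The 12th integer has to be the second member of some pair, so 11 + 1 = 12.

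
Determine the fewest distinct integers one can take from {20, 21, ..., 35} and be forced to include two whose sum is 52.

Two chosen integers sum to 52 exactly when both halves of some pair {x, 52−x} with 20 ≤ x ≤ 52−x ≤ 32 are chosen — 6 such pairs.
The remaining 4 elements (those with no distinct partner in range) can never complete a 52-sum, so the worst case takes all of them and one from each pair: 4 + 6 = 10.
Pigeonhole: the 11th integer has to be the second member of some pair, so 10 + 1 = 11.

11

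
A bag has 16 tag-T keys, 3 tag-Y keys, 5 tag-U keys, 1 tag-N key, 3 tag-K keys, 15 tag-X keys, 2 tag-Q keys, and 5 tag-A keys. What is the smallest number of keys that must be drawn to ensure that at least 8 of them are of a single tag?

Put each drawn key into a box by tag. The largest draw with every box below 8 takes min(count, 7) from each tag; tags with fewer than 7 contribute all they have.
Σ min(cᵢ, 7) = 7 + 3 + 5 + 1 + 3 + 7 + 2 + 5 = 33.
Draw number 33 + 1 = 34 must push one box to 8.

34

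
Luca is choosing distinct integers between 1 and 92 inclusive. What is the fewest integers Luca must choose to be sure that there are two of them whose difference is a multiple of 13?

Integers whose pairwise differences are multiples of 13 are exactly those sharing a remainder mod 13. By pigeonhole, the 13 residue classes mod 13 are the pigeonholes.
With 13 integers one could put 1 in each residue class and have no class reach 2.
The 14th integer pushes some class to 2, so 13·1 + 1 = 14.

14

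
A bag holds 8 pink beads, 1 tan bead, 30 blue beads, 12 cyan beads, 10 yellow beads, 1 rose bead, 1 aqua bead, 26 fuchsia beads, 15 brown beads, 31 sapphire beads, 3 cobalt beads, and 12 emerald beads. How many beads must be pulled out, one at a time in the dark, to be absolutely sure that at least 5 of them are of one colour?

The 12 colours are the holes; the beads drawn are the pigeons.
To avoid 5 of any one colour, the worst case takes at most 4 of each colour, or every bead of a colour that has fewer than 4.
That gives 4 + 1 + 4 + 4 + 4 + 1 + 1 + 4 + 4 + 4 + 3 + 4 = 38 beads with no colour reaching 5.
The next bead forces some colour to 5, so 38 + 1 = 39.

39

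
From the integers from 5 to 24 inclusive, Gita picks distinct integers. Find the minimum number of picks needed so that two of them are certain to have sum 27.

A set avoiding the sum 27 can contain at most one of each pair {x, 27−x}, plus the 2 elements whose complement lies outside the range.
The integers 14, …, 24 (11 of them) are such a set: any two sum to at least 14+15 = 29 > 27.
By pigeonhole, any 12th integer completes one of the 9 pairs, so 12 choices force a sum of 27.

12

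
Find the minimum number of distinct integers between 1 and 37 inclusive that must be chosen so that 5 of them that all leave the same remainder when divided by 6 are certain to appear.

25

By pigeonhole, the 6 residue classes mod 6 are the pigeonholes.
With 24 integers one could put 4 in each residue class and have no class reach 5.
The 25th integer pushes some class to 5, so 6·4 + 1 = 25.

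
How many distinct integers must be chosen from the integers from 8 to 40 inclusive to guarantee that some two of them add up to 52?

Two chosen integers sum to 52 exactly when both halves of some pair {x, 52−x} with 12 ≤ x ≤ 52−x ≤ 40 are chosen — 14 such pairs.
The remaining 5 elements (those with no distinct partner in range) can never complete a 52-sum, so the worst case takes all of them and one from each pair: 5 + 14 = 19.
The 20th integer has to be the second member of some pair, so 19 + 1 = 20.

20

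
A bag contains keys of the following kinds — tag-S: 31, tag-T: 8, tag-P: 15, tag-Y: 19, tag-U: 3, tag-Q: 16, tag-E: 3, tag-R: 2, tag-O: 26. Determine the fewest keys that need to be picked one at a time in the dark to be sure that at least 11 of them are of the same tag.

67

An adversary could hand out at most 10 keys per tag (4 tags run out sooner): 10 + 8 + 10 + 10 + 3 + 10 + 3 + 2 + 10 = 66 keys and still no tag has 11.
By the pigeonhole principle, one more key lands in a tag already at 10, so 67 draws are enough and 66 are not.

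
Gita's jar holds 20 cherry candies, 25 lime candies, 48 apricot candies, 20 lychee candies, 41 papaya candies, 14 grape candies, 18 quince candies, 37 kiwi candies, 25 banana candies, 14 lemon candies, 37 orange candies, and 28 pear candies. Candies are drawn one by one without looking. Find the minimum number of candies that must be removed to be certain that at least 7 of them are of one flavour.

73

By pigeonhole, put each drawn candy into a box by flavour. The largest draw with every box below 7 takes min(count, 6) from each flavour.
Σ min(cᵢ, 6) = 6 + 6 + 6 + 6 + 6 + 6 + 6 + 6 + 6 + 6 + 6 + 6 = 72.
Draw number 72 + 1 = 73 must push one box to 7.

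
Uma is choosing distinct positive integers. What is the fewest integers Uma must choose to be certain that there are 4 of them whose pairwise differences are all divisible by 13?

Integers whose pairwise differences are multiples of 13 are exactly those sharing a remainder mod 13. The 13 residue classes mod 13 are the pigeonholes.
With 39 integers one could put 3 in each residue class and have no class reach 4.
The 40th integer pushes some class to 4, so 13·3 + 1 = 40.

40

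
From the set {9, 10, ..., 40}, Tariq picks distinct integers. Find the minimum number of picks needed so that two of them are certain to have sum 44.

20

Group the elements by complementary pair {x, 44−x}: {9,35}, {10,34}, {11,33}, …, giving 13 two-element pairs, the single value 22 (it cannot pair with itself since the integers are distinct), and 5 integers whose partner 44−x falls outside [9,40].
By the pigeonhole principle, treating each of those 19 groups as a pigeonhole, one can pick one integer per group — 19 integers — with no two summing to 44.
The 20th integer lands in an occupied pair, forcing a sum of 44.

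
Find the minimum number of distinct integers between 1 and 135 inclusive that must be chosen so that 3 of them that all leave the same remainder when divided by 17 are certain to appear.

The 17 residue classes mod 17 are the pigeonholes.
With 34 integers one could put 2 in each residue class and have no class reach 3.
The 35th integer pushes some class to 3, so 17·2 + 1 = 35.

35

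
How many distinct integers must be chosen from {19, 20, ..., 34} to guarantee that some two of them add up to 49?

Two chosen integers sum to 49 exactly when both halves of some pair {x, 49−x} with 19 ≤ x ≤ 49−x ≤ 30 are chosen — 6 such pairs.
The remaining 4 elements (those with no distinct partner in range) can never complete a 49-sum, so the worst case takes all of them and one from each pair: 4 + 6 = 10.
The 11th integer has to be the second member of some pair, so 10 + 1 = 11.

11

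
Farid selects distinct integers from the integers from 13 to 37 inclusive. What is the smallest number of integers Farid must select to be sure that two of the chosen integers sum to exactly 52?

Group the elements by complementary pair {x, 52−x}: {15,37}, {16,36}, {17,35}, …, giving 11 two-element pairs; the single value 26 (it cannot pair with itself since the integers are distinct); and 2 integers whose partner 52−x falls outside [13,37].
Treating each of those 14 groups as a pigeonhole, one can pick one integer per group — 14 integers — with no two summing to 52.
The 15th integer lands in an occupied pair, forcing a sum of 52.

15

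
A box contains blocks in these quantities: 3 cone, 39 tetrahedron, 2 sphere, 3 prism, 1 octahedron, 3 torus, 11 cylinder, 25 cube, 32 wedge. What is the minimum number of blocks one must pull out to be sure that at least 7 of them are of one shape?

By pigeonhole, put each drawn block into a box by shape. The largest draw with every box below 7 takes min(count, 6) from each shape; shapes with fewer than 6 contribute all they have.
Σ min(cᵢ, 6) = 3 + 6 + 2 + 3 + 1 + 3 + 6 + 6 + 6 = 36.
Draw number 36 + 1 = 37 must push one box to 7.

37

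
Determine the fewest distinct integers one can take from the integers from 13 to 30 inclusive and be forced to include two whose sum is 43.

Two chosen integers sum to 43 exactly when both halves of some pair {x, 43−x} with 13 ≤ x ≤ 43−x ≤ 30 are chosen — 9 such pairs.
Every element belongs to one of those pairs, so the worst case picks one from each: 9 integers.
The 10th integer has to be the second member of some pair, so 9 + 1 = 10.

10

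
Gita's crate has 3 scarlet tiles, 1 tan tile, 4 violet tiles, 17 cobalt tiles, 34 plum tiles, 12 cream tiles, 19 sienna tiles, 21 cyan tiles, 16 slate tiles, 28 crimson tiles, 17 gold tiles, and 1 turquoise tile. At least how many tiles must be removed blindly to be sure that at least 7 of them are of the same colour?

58

By pigeonhole, the 12 colours are the holes; the tiles drawn are the pigeons.
To avoid 7 of any one colour, the worst case takes at most 6 of each colour, or every tile of a colour that has fewer than 6.
That gives 3 + 1 + 4 + 6 + 6 + 6 + 6 + 6 + 6 + 6 + 6 + 1 = 57 tiles with no colour reaching 7.
The next tile forces some colour to 7, so 57 + 1 = 58.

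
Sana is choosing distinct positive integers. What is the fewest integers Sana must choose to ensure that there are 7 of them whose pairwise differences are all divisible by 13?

79

Integers whose pairwise differences are multiples of 13 are exactly those sharing a remainder mod 13. The 13 residue classes mod 13 are the pigeonholes.
With 78 integers one could put 6 in each residue class and have no class reach 7.
The 79th integer pushes some class to 7, so 13·6 + 1 = 79.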